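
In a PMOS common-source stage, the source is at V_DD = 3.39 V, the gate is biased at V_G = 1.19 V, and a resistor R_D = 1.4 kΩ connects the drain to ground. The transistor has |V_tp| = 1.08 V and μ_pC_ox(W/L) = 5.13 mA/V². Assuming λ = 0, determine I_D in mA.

V_SG = V_DD − V_G = 3.39 − 1.19 = 2.2 V, so V_ov = 2.2 − 1.08 = 1.12 V.
Assume saturation: I_D = ½ k_p V_ov² = 0.5 × 5.13 × 1.12² = 3.22 mA, giving V_SD = V_DD − I_D R_D = 3.39 − 3.22 × 1.4 = -1.11 V.
But -1.11 V < V_ov = 1.12 V, so the device is actually in triode.
In triode I_D = k_p[V_ov V_SD − ½ V_SD²] and I_D = (V_DD − V_SD)/R_D. Equating: 3.59 V_SD² − 9.044 V_SD + 3.39 = 0, giving V_SD = 0.458 V (the root below V_ov).
I_D = (3.39 − 0.458) / 1.4 = 2.09 mA.

I_D = 2.09 mA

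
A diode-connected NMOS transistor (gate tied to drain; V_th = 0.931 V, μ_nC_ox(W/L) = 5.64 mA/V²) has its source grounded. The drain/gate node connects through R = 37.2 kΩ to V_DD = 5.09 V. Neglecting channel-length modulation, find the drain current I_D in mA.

I_D = 0.107 mA

With gate tied to drain, V_GS = V_DS ≥ V_GS − V_th, so the device is in saturation.
KCL at the drain: ½ k_n (V_GS − V_th)² = (V_DD − V_GS)/R.
Let x = V_GS − 0.931. Then 105 x² + x − 4.159 = 0, giving x = 0.194 V (positive root), so V_GS = 1.13 V.
I_D = (V_DD − V_GS)/R = (5.09 − 1.13) / 37.2 = 0.107 mA.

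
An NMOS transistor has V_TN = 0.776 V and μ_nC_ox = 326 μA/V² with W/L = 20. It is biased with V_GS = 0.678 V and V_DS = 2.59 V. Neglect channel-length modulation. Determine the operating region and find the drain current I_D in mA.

V_GS = 0.678 V < V_TN = 0.776 V, so the transistor is in cutoff.

Cutoff; I_D = 0 mA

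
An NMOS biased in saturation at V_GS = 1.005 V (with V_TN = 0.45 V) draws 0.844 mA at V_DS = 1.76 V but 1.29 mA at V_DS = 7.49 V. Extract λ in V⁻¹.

With V_GS fixed, I_D ∝ (1 + λ V_DS) in saturation, so I_D2/I_D1 = (1 + λ V_DS2)/(1 + λ V_DS1).
1.29/0.844 = 1.528 = (1 + 7.49 λ)/(1 + 1.76 λ).
Solving: λ (I_D1 V_DS2 − I_D2 V_DS1) = I_D2 − I_D1, so λ = (1.29 − 0.844) / (0.844 × 7.49 − 1.29 × 1.76) = 0.446 / 4.05 = 0.11 V⁻¹.

λ = 0.110 V⁻¹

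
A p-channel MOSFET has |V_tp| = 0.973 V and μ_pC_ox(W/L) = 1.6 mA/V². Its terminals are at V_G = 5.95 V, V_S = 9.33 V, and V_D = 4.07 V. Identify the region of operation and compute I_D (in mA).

V_SG = V_S − V_G = 9.33 − 5.95 = 3.38 V; V_SD = V_S − V_D = 9.33 − 4.07 = 5.26 V.
V_ov = V_SG − |V_tp| = 3.38 − 0.973 = 2.41 V.
Since V_SD = 5.26 V ≥ V_ov = 2.41 V, the device is in saturation.
I_D = ½ k_p V_ov² = 0.5 × 1.6 × 2.41² = 4.63 mA.

Saturation; I_D = 4.63 mA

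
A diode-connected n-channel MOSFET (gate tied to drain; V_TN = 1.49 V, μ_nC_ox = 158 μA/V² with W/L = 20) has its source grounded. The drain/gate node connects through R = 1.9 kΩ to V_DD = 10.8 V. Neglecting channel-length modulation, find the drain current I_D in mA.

With gate tied to drain, V_GS = V_DS ≥ V_GS − V_TN, so the device is in saturation.
k_n = μ_nC_ox · (W/L) = 3.16 mA/V².
KCL at the drain: ½ k_n (V_GS − V_TN)² = (V_DD − V_GS)/R.
Let x = V_GS − 1.49. Then 3 x² + x − 9.31 = 0, giving x = 1.6 V (positive root), so V_GS = 3.09 V.
I_D = (V_DD − V_GS)/R = (10.8 − 3.09) / 1.9 = 4.06 mA.

I_D = 4.06 mA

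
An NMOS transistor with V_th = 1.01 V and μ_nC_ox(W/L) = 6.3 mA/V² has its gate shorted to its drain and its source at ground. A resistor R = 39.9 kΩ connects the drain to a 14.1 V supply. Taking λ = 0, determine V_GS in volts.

V_GS = 1.33 V

With gate tied to drain, V_GS = V_DS ≥ V_GS − V_th, so the device is in saturation.
KCL at the drain: ½ k_n (V_GS − V_th)² = (V_DD − V_GS)/R.
Let x = V_GS − 1.01. Then 126 x² + x − 13.09 = 0, giving x = 0.319 V (positive root), so V_GS = 1.33 V.
I_D = (V_DD − V_GS)/R = (14.1 − 1.33) / 39.9 = 0.32 mA.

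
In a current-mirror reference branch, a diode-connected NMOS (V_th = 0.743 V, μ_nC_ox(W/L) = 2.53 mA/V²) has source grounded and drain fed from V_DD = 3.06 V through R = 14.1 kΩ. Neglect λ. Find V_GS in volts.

With gate tied to drain, V_GS = V_DS ≥ V_GS − V_th, so the device is in saturation.
KCL at the drain: ½ k_n (V_GS − V_th)² = (V_DD − V_GS)/R.
Let x = V_GS − 0.743. Then 17.8 x² + x − 2.317 = 0, giving x = 0.333 V (positive root), so V_GS = 1.08 V.
I_D = (V_DD − V_GS)/R = (3.06 − 1.08) / 14.1 = 0.141 mA.

V_GS = 1.08 V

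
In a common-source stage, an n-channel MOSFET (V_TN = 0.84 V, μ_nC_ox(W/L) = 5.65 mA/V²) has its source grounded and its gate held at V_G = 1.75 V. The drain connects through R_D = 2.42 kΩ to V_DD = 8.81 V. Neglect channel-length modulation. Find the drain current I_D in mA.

I_D = 2.34 mA

V_GS = V_G = 1.75 V, so V_ov = 1.75 − 0.84 = 0.91 V.
Assume saturation: I_D = ½ k_n V_ov² = 0.5 × 5.65 × 0.91² = 2.34 mA, giving V_DS = V_DD − I_D R_D = 8.81 − 2.34 × 2.42 = 3.15 V.
V_DS = 3.15 V ≥ V_ov = 0.91 V, confirming saturation.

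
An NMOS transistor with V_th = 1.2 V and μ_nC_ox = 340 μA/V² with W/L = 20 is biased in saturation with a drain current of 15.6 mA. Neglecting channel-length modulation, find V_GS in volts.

k_n = μ_nC_ox · (W/L) = 6.8 mA/V².
In saturation I_D = ½ k_n (V_GS − V_th)², so V_GS − V_th = √(2 I_D / k_n) = √(2 × 15.6 / 6.8) = 2.14 V.
V_GS = 1.2 + 2.14 = 3.34 V.

V_GS = 3.34 V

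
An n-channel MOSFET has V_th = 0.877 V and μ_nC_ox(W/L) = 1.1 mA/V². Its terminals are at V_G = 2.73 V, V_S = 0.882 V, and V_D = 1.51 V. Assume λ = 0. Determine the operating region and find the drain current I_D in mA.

V_GS = V_G − V_S = 2.73 − 0.882 = 1.85 V; V_DS = V_D − V_S = 1.51 − 0.882 = 0.628 V.
V_ov = V_GS − V_th = 1.85 − 0.877 = 0.971 V.
Since V_DS = 0.628 V < V_ov = 0.971 V, the device is in the triode region.
I_D = k_n [V_ov · V_DS − ½ V_DS²] = 1.1 × [0.971 × 0.628 − 0.5 × 0.628²] = 0.454 mA.

Triode; I_D = 0.454 mA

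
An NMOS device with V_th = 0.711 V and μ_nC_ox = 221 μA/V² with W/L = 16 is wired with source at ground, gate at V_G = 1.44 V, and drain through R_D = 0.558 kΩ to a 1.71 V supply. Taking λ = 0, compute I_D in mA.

I_D = 0.940 mA

V_GS = V_G = 1.44 V, so V_ov = 1.44 − 0.711 = 0.729 V.
k_n = μ_nC_ox · (W/L) = 3.536 mA/V².
Assume saturation: I_D = ½ k_n V_ov² = 0.5 × 3.536 × 0.729² = 0.94 mA, giving V_DS = V_DD − I_D R_D = 1.71 − 0.94 × 0.558 = 1.19 V.
V_DS = 1.19 V ≥ V_ov = 0.729 V, confirming saturation.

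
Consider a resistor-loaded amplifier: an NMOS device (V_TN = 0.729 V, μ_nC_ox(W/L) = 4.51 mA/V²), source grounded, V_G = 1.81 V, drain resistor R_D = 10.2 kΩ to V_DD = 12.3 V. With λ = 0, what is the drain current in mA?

I_D = 1.18 mA

V_GS = V_G = 1.81 V, so V_ov = 1.81 − 0.729 = 1.08 V.
Assume saturation: I_D = ½ k_n V_ov² = 0.5 × 4.51 × 1.08² = 2.64 mA, giving V_DS = V_DD − I_D R_D = 12.3 − 2.64 × 10.2 = -14.6 V.
But -14.6 V < V_ov = 1.08 V, so the device is actually in triode.
In triode I_D = k_n[V_ov V_DS − ½ V_DS²] and I_D = (V_DD − V_DS)/R_D. Equating: 23 V_DS² − 50.73 V_DS + 12.3 = 0, giving V_DS = 0.277 V (the root below V_ov).
I_D = (12.3 − 0.277) / 10.2 = 1.18 mA.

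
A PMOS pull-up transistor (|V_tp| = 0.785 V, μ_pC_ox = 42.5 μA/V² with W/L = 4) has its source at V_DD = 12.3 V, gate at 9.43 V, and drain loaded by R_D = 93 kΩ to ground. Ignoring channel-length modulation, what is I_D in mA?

V_SG = V_DD − V_G = 12.3 − 9.43 = 2.87 V, so V_ov = 2.87 − 0.785 = 2.09 V.
k_p = μ_pC_ox · (W/L) = 0.17 mA/V².
Assume saturation: I_D = ½ k_p V_ov² = 0.5 × 0.17 × 2.09² = 0.37 mA, giving V_SD = V_DD − I_D R_D = 12.3 − 0.37 × 93 = -22.1 V.
But -22.1 V < V_ov = 2.09 V, so the device is actually in triode.
In triode I_D = k_p[V_ov V_SD − ½ V_SD²] and I_D = (V_DD − V_SD)/R_D. Equating: 7.91 V_SD² − 33.96 V_SD + 12.3 = 0, giving V_SD = 0.399 V (the root below V_ov).
I_D = (12.3 − 0.399) / 93 = 0.128 mA.

I_D = 0.128 mA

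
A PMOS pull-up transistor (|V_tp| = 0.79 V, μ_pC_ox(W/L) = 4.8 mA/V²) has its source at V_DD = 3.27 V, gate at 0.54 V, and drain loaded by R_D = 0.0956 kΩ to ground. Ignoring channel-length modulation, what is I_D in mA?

I_D = 9.03 mA

V_SG = V_DD − V_G = 3.27 − 0.54 = 2.73 V, so V_ov = 2.73 − 0.79 = 1.94 V.
Assume saturation: I_D = ½ k_p V_ov² = 0.5 × 4.8 × 1.94² = 9.03 mA, giving V_SD = V_DD − I_D R_D = 3.27 − 9.03 × 0.0956 = 2.41 V.
V_SD = 2.41 V ≥ V_ov = 1.94 V, confirming saturation.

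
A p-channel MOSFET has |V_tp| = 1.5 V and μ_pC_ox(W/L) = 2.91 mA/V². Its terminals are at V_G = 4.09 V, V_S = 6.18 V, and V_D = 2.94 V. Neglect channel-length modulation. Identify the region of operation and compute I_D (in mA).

V_SG = V_S − V_G = 6.18 − 4.09 = 2.09 V; V_SD = V_S − V_D = 6.18 − 2.94 = 3.24 V.
V_ov = V_SG − |V_tp| = 2.09 − 1.5 = 0.59 V.
Since V_SD = 3.24 V ≥ V_ov = 0.59 V, the device is in saturation.
I_D = ½ k_p V_ov² = 0.5 × 2.91 × 0.59² = 0.506 mA.

Saturation; I_D = 0.506 mA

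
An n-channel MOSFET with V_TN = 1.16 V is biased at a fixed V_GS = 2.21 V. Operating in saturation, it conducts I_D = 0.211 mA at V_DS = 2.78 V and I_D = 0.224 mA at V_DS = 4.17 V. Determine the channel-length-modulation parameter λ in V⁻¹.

λ = 0.0506 V⁻¹

With V_GS fixed, I_D ∝ (1 + λ V_DS) in saturation, so I_D2/I_D1 = (1 + λ V_DS2)/(1 + λ V_DS1).
0.224/0.211 = 1.062 = (1 + 4.17 λ)/(1 + 2.78 λ).
Solving: λ (I_D1 V_DS2 − I_D2 V_DS1) = I_D2 − I_D1, so λ = (0.224 − 0.211) / (0.211 × 4.17 − 0.224 × 2.78) = 0.013 / 0.257 = 0.0506 V⁻¹.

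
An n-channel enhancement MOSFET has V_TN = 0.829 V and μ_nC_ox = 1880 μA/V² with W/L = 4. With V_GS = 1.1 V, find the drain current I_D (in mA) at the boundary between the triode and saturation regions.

At the boundary V_DS = V_ov = V_GS − V_TN = 1.1 − 0.829 = 0.271 V.
k_n = μ_nC_ox · (W/L) = 7.52 mA/V².
I_D = ½ k_n V_ov² = 0.5 × 7.52 × 0.271² = 0.276 mA.

I_D = 0.276 mA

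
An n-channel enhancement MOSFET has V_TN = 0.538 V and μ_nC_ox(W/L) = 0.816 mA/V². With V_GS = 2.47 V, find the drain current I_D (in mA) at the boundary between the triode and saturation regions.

I_D = 1.52 mA

At the boundary V_DS = V_ov = V_GS − V_TN = 2.47 − 0.538 = 1.93 V.
I_D = ½ k_n V_ov² = 0.5 × 0.816 × 1.93² = 1.52 mA.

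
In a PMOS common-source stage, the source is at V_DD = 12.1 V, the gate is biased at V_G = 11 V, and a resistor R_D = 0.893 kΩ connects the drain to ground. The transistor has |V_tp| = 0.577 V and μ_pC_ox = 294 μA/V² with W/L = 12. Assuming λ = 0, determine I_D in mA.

I_D = 0.483 mA

V_SG = V_DD − V_G = 12.1 − 11 = 1.1 V, so V_ov = 1.1 − 0.577 = 0.523 V.
k_p = μ_pC_ox · (W/L) = 3.528 mA/V².
Assume saturation: I_D = ½ k_p V_ov² = 0.5 × 3.528 × 0.523² = 0.483 mA, giving V_SD = V_DD − I_D R_D = 12.1 − 0.483 × 0.893 = 11.7 V.
V_SD = 11.7 V ≥ V_ov = 0.523 V, confirming saturation.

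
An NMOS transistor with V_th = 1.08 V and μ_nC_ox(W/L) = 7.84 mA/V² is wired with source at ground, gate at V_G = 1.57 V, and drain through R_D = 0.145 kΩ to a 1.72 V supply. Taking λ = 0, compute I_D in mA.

V_GS = V_G = 1.57 V, so V_ov = 1.57 − 1.08 = 0.49 V.
Assume saturation: I_D = ½ k_n V_ov² = 0.5 × 7.84 × 0.49² = 0.941 mA, giving V_DS = V_DD − I_D R_D = 1.72 − 0.941 × 0.145 = 1.58 V.
V_DS = 1.58 V ≥ V_ov = 0.49 V, confirming saturation.

I_D = 0.941 mA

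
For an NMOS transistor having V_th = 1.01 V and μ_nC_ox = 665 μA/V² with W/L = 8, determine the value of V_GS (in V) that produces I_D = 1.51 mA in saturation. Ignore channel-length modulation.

k_n = μ_nC_ox · (W/L) = 5.32 mA/V².
In saturation I_D = ½ k_n (V_GS − V_th)², so V_GS − V_th = √(2 I_D / k_n) = √(2 × 1.51 / 5.32) = 0.753 V.
V_GS = 1.01 + 0.753 = 1.76 V.

V_GS = 1.76 V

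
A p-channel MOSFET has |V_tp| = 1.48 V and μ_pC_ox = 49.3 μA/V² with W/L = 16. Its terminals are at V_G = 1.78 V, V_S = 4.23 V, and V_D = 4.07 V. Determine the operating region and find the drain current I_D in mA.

Triode; I_D = 0.112 mA

V_SG = V_S − V_G = 4.23 − 1.78 = 2.45 V; V_SD = V_S − V_D = 4.23 − 4.07 = 0.16 V.
k_p = μ_pC_ox · (W/L) = 0.7888 mA/V².
V_ov = V_SG − |V_tp| = 2.45 − 1.48 = 0.97 V.
Since V_SD = 0.16 V < V_ov = 0.97 V, the device is in the triode region.
I_D = k_p [V_ov · V_SD − ½ V_SD²] = 0.7888 × [0.97 × 0.16 − 0.5 × 0.16²] = 0.112 mA.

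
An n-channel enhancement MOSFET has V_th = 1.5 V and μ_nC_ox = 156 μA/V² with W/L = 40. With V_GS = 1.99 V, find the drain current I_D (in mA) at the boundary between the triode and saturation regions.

At the boundary V_DS = V_ov = V_GS − V_th = 1.99 − 1.5 = 0.49 V.
k_n = μ_nC_ox · (W/L) = 6.24 mA/V².
I_D = ½ k_n V_ov² = 0.5 × 6.24 × 0.49² = 0.749 mA.

I_D = 0.749 mA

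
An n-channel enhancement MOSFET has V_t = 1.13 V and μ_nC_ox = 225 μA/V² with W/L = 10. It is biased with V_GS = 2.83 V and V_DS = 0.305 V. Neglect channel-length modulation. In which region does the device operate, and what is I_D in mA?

k_n = μ_nC_ox · (W/L) = 2.25 mA/V².
V_ov = V_GS − V_t = 2.83 − 1.13 = 1.7 V.
Since V_DS = 0.305 V < V_ov = 1.7 V, the device is in the triode region.
I_D = k_n [V_ov · V_DS − ½ V_DS²] = 2.25 × [1.7 × 0.305 − 0.5 × 0.305²] = 1.06 mA.

Triode; I_D = 1.06 mA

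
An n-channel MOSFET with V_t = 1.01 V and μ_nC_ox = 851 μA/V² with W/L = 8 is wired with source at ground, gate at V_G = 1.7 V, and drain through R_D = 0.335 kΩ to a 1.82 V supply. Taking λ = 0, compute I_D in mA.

V_GS = V_G = 1.7 V, so V_ov = 1.7 − 1.01 = 0.69 V.
k_n = μ_nC_ox · (W/L) = 6.808 mA/V².
Assume saturation: I_D = ½ k_n V_ov² = 0.5 × 6.808 × 0.69² = 1.62 mA, giving V_DS = V_DD − I_D R_D = 1.82 − 1.62 × 0.335 = 1.28 V.
V_DS = 1.28 V ≥ V_ov = 0.69 V, confirming saturation.

I_D = 1.62 mA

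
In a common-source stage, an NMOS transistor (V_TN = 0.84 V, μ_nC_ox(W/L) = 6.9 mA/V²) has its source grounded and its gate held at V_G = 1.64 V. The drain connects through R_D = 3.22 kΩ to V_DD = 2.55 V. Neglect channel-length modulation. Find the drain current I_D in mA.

V_GS = V_G = 1.64 V, so V_ov = 1.64 − 0.84 = 0.8 V.
Assume saturation: I_D = ½ k_n V_ov² = 0.5 × 6.9 × 0.8² = 2.21 mA, giving V_DS = V_DD − I_D R_D = 2.55 − 2.21 × 3.22 = -4.56 V.
But -4.56 V < V_ov = 0.8 V, so the device is actually in triode.
In triode I_D = k_n[V_ov V_DS − ½ V_DS²] and I_D = (V_DD − V_DS)/R_D. Equating: 11.1 V_DS² − 18.77 V_DS + 2.55 = 0, giving V_DS = 0.149 V (the root below V_ov).
I_D = (2.55 − 0.149) / 3.22 = 0.746 mA.

I_D = 0.746 mA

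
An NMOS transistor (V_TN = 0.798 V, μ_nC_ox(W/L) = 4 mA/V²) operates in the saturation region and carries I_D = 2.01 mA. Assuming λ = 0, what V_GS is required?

In saturation I_D = ½ k_n (V_GS − V_TN)², so V_GS − V_TN = √(2 I_D / k_n) = √(2 × 2.01 / 4) = 1 V.
V_GS = 0.798 + 1 = 1.8 V.

V_GS = 1.80 V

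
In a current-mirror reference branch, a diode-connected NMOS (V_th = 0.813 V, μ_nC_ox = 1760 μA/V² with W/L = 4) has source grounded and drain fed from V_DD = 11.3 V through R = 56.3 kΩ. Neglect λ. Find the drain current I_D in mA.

With gate tied to drain, V_GS = V_DS ≥ V_GS − V_th, so the device is in saturation.
k_n = μ_nC_ox · (W/L) = 7.04 mA/V².
KCL at the drain: ½ k_n (V_GS − V_th)² = (V_DD − V_GS)/R.
Let x = V_GS − 0.813. Then 198 x² + x − 10.49 = 0, giving x = 0.228 V (positive root), so V_GS = 1.04 V.
I_D = (V_DD − V_GS)/R = (11.3 − 1.04) / 56.3 = 0.182 mA.

I_D = 0.182 mA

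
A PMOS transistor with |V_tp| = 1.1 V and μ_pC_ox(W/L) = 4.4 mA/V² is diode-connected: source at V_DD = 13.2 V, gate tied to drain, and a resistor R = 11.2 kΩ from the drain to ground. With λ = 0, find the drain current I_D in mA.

I_D = 1.02 mA

With gate tied to drain, V_SG = V_SD ≥ V_SG − |V_tp|, so the device is in saturation.
KCL at the drain: ½ k_p (V_SG − |V_tp|)² = (V_DD − V_SG)/R.
Let x = V_SG − 1.1. Then 24.6 x² + x − 12.1 = 0, giving x = 0.681 V (positive root), so V_SG = 1.78 V.
I_D = (V_DD − V_SG)/R = (13.2 − 1.78) / 11.2 = 1.02 mA.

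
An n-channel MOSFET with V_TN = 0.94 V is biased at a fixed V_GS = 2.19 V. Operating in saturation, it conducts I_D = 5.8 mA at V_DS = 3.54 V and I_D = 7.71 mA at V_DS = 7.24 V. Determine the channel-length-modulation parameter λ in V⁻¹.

With V_GS fixed, I_D ∝ (1 + λ V_DS) in saturation, so I_D2/I_D1 = (1 + λ V_DS2)/(1 + λ V_DS1).
7.71/5.8 = 1.329 = (1 + 7.24 λ)/(1 + 3.54 λ).
Solving: λ (I_D1 V_DS2 − I_D2 V_DS1) = I_D2 − I_D1, so λ = (7.71 − 5.8) / (5.8 × 7.24 − 7.71 × 3.54) = 1.91 / 14.7 = 0.13 V⁻¹.

λ = 0.130 V⁻¹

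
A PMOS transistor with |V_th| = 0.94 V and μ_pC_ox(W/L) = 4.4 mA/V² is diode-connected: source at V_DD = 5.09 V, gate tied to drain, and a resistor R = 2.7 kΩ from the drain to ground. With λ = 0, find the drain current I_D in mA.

I_D = 1.26 mA

With gate tied to drain, V_SG = V_SD ≥ V_SG − |V_th|, so the device is in saturation.
KCL at the drain: ½ k_p (V_SG − |V_th|)² = (V_DD − V_SG)/R.
Let x = V_SG − 0.94. Then 5.94 x² + x − 4.15 = 0, giving x = 0.756 V (positive root), so V_SG = 1.7 V.
I_D = (V_DD − V_SG)/R = (5.09 − 1.7) / 2.7 = 1.26 mA.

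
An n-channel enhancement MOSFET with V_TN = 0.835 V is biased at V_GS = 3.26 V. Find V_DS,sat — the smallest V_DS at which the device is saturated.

The boundary between triode and saturation is V_DS = V_GS − V_TN = V_ov.
V_ov = 3.26 − 0.835 = 2.42 V.

V_DS,sat = 2.42 V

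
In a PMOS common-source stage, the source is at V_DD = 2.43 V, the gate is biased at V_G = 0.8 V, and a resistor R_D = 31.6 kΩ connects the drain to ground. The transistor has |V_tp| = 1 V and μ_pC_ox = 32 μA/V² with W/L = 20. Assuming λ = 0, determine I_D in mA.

V_SG = V_DD − V_G = 2.43 − 0.8 = 1.63 V, so V_ov = 1.63 − 1 = 0.63 V.
k_p = μ_pC_ox · (W/L) = 0.64 mA/V².
Assume saturation: I_D = ½ k_p V_ov² = 0.5 × 0.64 × 0.63² = 0.127 mA, giving V_SD = V_DD − I_D R_D = 2.43 − 0.127 × 31.6 = -1.58 V.
But -1.58 V < V_ov = 0.63 V, so the device is actually in triode.
In triode I_D = k_p[V_ov V_SD − ½ V_SD²] and I_D = (V_DD − V_SD)/R_D. Equating: 10.1 V_SD² − 13.74 V_SD + 2.43 = 0, giving V_SD = 0.209 V (the root below V_ov).
I_D = (2.43 − 0.209) / 31.6 = 0.0703 mA.

I_D = 0.0703 mA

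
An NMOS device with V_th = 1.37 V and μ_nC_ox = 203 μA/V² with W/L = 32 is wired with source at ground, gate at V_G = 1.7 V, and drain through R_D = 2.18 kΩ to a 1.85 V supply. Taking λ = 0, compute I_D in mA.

I_D = 0.354 mA

V_GS = V_G = 1.7 V, so V_ov = 1.7 − 1.37 = 0.33 V.
k_n = μ_nC_ox · (W/L) = 6.496 mA/V².
Assume saturation: I_D = ½ k_n V_ov² = 0.5 × 6.496 × 0.33² = 0.354 mA, giving V_DS = V_DD − I_D R_D = 1.85 − 0.354 × 2.18 = 1.08 V.
V_DS = 1.08 V ≥ V_ov = 0.33 V, confirming saturation.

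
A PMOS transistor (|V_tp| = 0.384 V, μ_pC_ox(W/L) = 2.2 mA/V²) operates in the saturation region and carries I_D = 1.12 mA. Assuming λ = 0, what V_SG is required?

In saturation I_D = ½ k_p (V_SG − |V_tp|)², so V_SG − |V_tp| = √(2 I_D / k_p) = √(2 × 1.12 / 2.2) = 1.01 V.
V_SG = 0.384 + 1.01 = 1.39 V.

V_SG = 1.39 V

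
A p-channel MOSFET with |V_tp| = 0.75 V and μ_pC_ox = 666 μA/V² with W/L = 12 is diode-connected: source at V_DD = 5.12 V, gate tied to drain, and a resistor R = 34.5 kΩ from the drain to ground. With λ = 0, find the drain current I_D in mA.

I_D = 0.122 mA

With gate tied to drain, V_SG = V_SD ≥ V_SG − |V_tp|, so the device is in saturation.
k_p = μ_pC_ox · (W/L) = 7.992 mA/V².
KCL at the drain: ½ k_p (V_SG − |V_tp|)² = (V_DD − V_SG)/R.
Let x = V_SG − 0.75. Then 138 x² + x − 4.37 = 0, giving x = 0.174 V (positive root), so V_SG = 0.924 V.
I_D = (V_DD − V_SG)/R = (5.12 − 0.924) / 34.5 = 0.122 mA.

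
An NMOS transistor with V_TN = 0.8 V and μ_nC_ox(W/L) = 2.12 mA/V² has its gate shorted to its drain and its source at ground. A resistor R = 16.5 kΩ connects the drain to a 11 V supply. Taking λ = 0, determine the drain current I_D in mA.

With gate tied to drain, V_GS = V_DS ≥ V_GS − V_TN, so the device is in saturation.
KCL at the drain: ½ k_n (V_GS − V_TN)² = (V_DD − V_GS)/R.
Let x = V_GS − 0.8. Then 17.5 x² + x − 10.2 = 0, giving x = 0.736 V (positive root), so V_GS = 1.54 V.
I_D = (V_DD − V_GS)/R = (11 − 1.54) / 16.5 = 0.574 mA.

I_D = 0.574 mA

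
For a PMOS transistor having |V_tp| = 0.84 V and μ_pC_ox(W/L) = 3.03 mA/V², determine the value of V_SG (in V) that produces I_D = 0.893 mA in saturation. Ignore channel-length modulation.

In saturation I_D = ½ k_p (V_SG − |V_tp|)², so V_SG − |V_tp| = √(2 I_D / k_p) = √(2 × 0.893 / 3.03) = 0.768 V.
V_SG = 0.84 + 0.768 = 1.61 V.

V_SG = 1.61 V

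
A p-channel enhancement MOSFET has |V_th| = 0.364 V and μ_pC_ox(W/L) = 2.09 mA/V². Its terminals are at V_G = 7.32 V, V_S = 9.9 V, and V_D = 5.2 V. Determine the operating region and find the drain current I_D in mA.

V_SG = V_S − V_G = 9.9 − 7.32 = 2.58 V; V_SD = V_S − V_D = 9.9 − 5.2 = 4.7 V.
V_ov = V_SG − |V_th| = 2.58 − 0.364 = 2.22 V.
Since V_SD = 4.7 V ≥ V_ov = 2.22 V, the device is in saturation.
I_D = ½ k_p V_ov² = 0.5 × 2.09 × 2.22² = 5.13 mA.

Saturation; I_D = 5.13 mA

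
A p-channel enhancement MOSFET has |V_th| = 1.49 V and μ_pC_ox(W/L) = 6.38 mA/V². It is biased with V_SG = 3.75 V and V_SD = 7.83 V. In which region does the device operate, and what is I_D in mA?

V_ov = V_SG − |V_th| = 3.75 − 1.49 = 2.26 V.
Since V_SD = 7.83 V ≥ V_ov = 2.26 V, the device is in saturation.
I_D = ½ k_p V_ov² = 0.5 × 6.38 × 2.26² = 16.3 mA.

Saturation; I_D = 16.3 mA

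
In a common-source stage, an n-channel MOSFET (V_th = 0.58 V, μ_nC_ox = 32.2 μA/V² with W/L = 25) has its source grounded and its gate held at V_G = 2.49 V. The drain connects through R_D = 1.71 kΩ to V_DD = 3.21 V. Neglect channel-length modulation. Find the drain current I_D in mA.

V_GS = V_G = 2.49 V, so V_ov = 2.49 − 0.58 = 1.91 V.
k_n = μ_nC_ox · (W/L) = 0.805 mA/V².
Assume saturation: I_D = ½ k_n V_ov² = 0.5 × 0.805 × 1.91² = 1.47 mA, giving V_DS = V_DD − I_D R_D = 3.21 − 1.47 × 1.71 = 0.699 V.
But 0.699 V < V_ov = 1.91 V, so the device is actually in triode.
In triode I_D = k_n[V_ov V_DS − ½ V_DS²] and I_D = (V_DD − V_DS)/R_D. Equating: 0.688 V_DS² − 3.629 V_DS + 3.21 = 0, giving V_DS = 1.12 V (the root below V_ov).
I_D = (3.21 − 1.12) / 1.71 = 1.22 mA.

I_D = 1.22 mA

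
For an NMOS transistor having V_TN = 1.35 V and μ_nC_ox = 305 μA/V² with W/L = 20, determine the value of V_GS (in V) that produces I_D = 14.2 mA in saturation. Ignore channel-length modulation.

k_n = μ_nC_ox · (W/L) = 6.1 mA/V².
In saturation I_D = ½ k_n (V_GS − V_TN)², so V_GS − V_TN = √(2 I_D / k_n) = √(2 × 14.2 / 6.1) = 2.16 V.
V_GS = 1.35 + 2.16 = 3.51 V.

V_GS = 3.51 V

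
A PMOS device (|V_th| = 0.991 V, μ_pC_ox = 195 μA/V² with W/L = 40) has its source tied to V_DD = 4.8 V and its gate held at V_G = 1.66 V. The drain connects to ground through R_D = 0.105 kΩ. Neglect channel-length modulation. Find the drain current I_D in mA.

V_SG = V_DD − V_G = 4.8 − 1.66 = 3.14 V, so V_ov = 3.14 − 0.991 = 2.15 V.
k_p = μ_pC_ox · (W/L) = 7.8 mA/V².
Assume saturation: I_D = ½ k_p V_ov² = 0.5 × 7.8 × 2.15² = 18 mA, giving V_SD = V_DD − I_D R_D = 4.8 − 18 × 0.105 = 2.91 V.
V_SD = 2.91 V ≥ V_ov = 2.15 V, confirming saturation.

I_D = 18.0 mA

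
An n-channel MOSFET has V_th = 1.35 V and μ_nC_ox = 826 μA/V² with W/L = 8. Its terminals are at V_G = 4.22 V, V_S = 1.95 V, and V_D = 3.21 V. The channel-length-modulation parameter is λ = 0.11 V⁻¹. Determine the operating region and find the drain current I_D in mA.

Saturation; I_D = 3.18 mA

V_GS = V_G − V_S = 4.22 − 1.95 = 2.27 V; V_DS = V_D − V_S = 3.21 − 1.95 = 1.26 V.
k_n = μ_nC_ox · (W/L) = 6.608 mA/V².
V_ov = V_GS − V_th = 2.27 − 1.35 = 0.92 V.
Since V_DS = 1.26 V ≥ V_ov = 0.92 V, the device is in saturation.
I_D = ½ k_n V_ov² (1 + λ V_DS) = 0.5 × 6.608 × 0.92² × (1 + 0.11 × 1.26) = 3.18 mA.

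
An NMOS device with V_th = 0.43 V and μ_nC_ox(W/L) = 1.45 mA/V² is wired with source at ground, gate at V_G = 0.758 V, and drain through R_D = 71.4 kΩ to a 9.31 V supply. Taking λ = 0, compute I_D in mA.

I_D = 0.0780 mA

V_GS = V_G = 0.758 V, so V_ov = 0.758 − 0.43 = 0.328 V.
Assume saturation: I_D = ½ k_n V_ov² = 0.5 × 1.45 × 0.328² = 0.078 mA, giving V_DS = V_DD − I_D R_D = 9.31 − 0.078 × 71.4 = 3.74 V.
V_DS = 3.74 V ≥ V_ov = 0.328 V, confirming saturation.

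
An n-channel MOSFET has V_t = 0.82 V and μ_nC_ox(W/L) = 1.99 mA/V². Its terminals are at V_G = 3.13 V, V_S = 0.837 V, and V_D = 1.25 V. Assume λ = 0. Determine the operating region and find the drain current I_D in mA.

V_GS = V_G − V_S = 3.13 − 0.837 = 2.29 V; V_DS = V_D − V_S = 1.25 − 0.837 = 0.413 V.
V_ov = V_GS − V_t = 2.29 − 0.82 = 1.47 V.
Since V_DS = 0.413 V < V_ov = 1.47 V, the device is in the triode region.
I_D = k_n [V_ov · V_DS − ½ V_DS²] = 1.99 × [1.47 × 0.413 − 0.5 × 0.413²] = 1.04 mA.

Triode; I_D = 1.04 mA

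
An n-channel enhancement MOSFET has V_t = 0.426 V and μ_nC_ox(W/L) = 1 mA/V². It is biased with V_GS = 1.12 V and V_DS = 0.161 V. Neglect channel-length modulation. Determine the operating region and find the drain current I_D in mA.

Triode; I_D = 0.0988 mA

V_ov = V_GS − V_t = 1.12 − 0.426 = 0.694 V.
Since V_DS = 0.161 V < V_ov = 0.694 V, the device is in the triode region.
I_D = k_n [V_ov · V_DS − ½ V_DS²] = 1 × [0.694 × 0.161 − 0.5 × 0.161²] = 0.0988 mA.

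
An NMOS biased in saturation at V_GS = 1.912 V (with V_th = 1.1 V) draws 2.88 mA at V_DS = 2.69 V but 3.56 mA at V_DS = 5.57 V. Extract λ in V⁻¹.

λ = 0.105 V⁻¹

With V_GS fixed, I_D ∝ (1 + λ V_DS) in saturation, so I_D2/I_D1 = (1 + λ V_DS2)/(1 + λ V_DS1).
3.56/2.88 = 1.236 = (1 + 5.57 λ)/(1 + 2.69 λ).
Solving: λ (I_D1 V_DS2 − I_D2 V_DS1) = I_D2 − I_D1, so λ = (3.56 − 2.88) / (2.88 × 5.57 − 3.56 × 2.69) = 0.68 / 6.47 = 0.105 V⁻¹.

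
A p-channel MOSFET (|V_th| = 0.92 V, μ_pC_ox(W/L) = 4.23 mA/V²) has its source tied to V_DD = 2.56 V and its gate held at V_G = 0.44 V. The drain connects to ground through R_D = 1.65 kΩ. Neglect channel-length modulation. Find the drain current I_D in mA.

I_D = 1.36 mA

V_SG = V_DD − V_G = 2.56 − 0.44 = 2.12 V, so V_ov = 2.12 − 0.92 = 1.2 V.
Assume saturation: I_D = ½ k_p V_ov² = 0.5 × 4.23 × 1.2² = 3.05 mA, giving V_SD = V_DD − I_D R_D = 2.56 − 3.05 × 1.65 = -2.47 V.
But -2.47 V < V_ov = 1.2 V, so the device is actually in triode.
In triode I_D = k_p[V_ov V_SD − ½ V_SD²] and I_D = (V_DD − V_SD)/R_D. Equating: 3.49 V_SD² − 9.375 V_SD + 2.56 = 0, giving V_SD = 0.308 V (the root below V_ov).
I_D = (2.56 − 0.308) / 1.65 = 1.36 mA.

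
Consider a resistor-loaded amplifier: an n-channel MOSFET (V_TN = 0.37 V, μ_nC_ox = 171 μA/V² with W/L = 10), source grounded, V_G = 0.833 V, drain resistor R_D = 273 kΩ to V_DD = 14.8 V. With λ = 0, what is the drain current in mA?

I_D = 0.0539 mA

V_GS = V_G = 0.833 V, so V_ov = 0.833 − 0.37 = 0.463 V.
k_n = μ_nC_ox · (W/L) = 1.71 mA/V².
Assume saturation: I_D = ½ k_n V_ov² = 0.5 × 1.71 × 0.463² = 0.183 mA, giving V_DS = V_DD − I_D R_D = 14.8 − 0.183 × 273 = -35.2 V.
But -35.2 V < V_ov = 0.463 V, so the device is actually in triode.
In triode I_D = k_n[V_ov V_DS − ½ V_DS²] and I_D = (V_DD − V_DS)/R_D. Equating: 233 V_DS² − 217.1 V_DS + 14.8 = 0, giving V_DS = 0.0741 V (the root below V_ov).
I_D = (14.8 − 0.0741) / 273 = 0.0539 mA.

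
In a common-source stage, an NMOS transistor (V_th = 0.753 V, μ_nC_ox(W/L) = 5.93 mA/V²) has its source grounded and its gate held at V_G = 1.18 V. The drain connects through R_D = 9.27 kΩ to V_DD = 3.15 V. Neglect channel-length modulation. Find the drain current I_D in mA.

V_GS = V_G = 1.18 V, so V_ov = 1.18 − 0.753 = 0.427 V.
Assume saturation: I_D = ½ k_n V_ov² = 0.5 × 5.93 × 0.427² = 0.541 mA, giving V_DS = V_DD − I_D R_D = 3.15 − 0.541 × 9.27 = -1.86 V.
But -1.86 V < V_ov = 0.427 V, so the device is actually in triode.
In triode I_D = k_n[V_ov V_DS − ½ V_DS²] and I_D = (V_DD − V_DS)/R_D. Equating: 27.5 V_DS² − 24.47 V_DS + 3.15 = 0, giving V_DS = 0.156 V (the root below V_ov).
I_D = (3.15 − 0.156) / 9.27 = 0.323 mA.

I_D = 0.323 mA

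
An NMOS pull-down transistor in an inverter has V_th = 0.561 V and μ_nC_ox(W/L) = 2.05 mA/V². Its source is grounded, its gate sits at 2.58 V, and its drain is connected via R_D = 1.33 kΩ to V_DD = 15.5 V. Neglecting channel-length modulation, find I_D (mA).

I_D = 4.18 mA

V_GS = V_G = 2.58 V, so V_ov = 2.58 − 0.561 = 2.02 V.
Assume saturation: I_D = ½ k_n V_ov² = 0.5 × 2.05 × 2.02² = 4.18 mA, giving V_DS = V_DD − I_D R_D = 15.5 − 4.18 × 1.33 = 9.94 V.
V_DS = 9.94 V ≥ V_ov = 2.02 V, confirming saturation.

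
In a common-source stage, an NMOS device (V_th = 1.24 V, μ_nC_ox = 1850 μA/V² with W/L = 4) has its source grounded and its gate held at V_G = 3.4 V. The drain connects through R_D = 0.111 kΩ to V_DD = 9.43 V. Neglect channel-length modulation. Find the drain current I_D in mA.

I_D = 17.3 mA

V_GS = V_G = 3.4 V, so V_ov = 3.4 − 1.24 = 2.16 V.
k_n = μ_nC_ox · (W/L) = 7.4 mA/V².
Assume saturation: I_D = ½ k_n V_ov² = 0.5 × 7.4 × 2.16² = 17.3 mA, giving V_DS = V_DD − I_D R_D = 9.43 − 17.3 × 0.111 = 7.51 V.
V_DS = 7.51 V ≥ V_ov = 2.16 V, confirming saturation.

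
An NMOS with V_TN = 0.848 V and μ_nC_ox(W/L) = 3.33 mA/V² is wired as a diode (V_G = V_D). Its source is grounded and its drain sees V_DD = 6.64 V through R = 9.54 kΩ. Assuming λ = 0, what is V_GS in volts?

With gate tied to drain, V_GS = V_DS ≥ V_GS − V_TN, so the device is in saturation.
KCL at the drain: ½ k_n (V_GS − V_TN)² = (V_DD − V_GS)/R.
Let x = V_GS − 0.848. Then 15.9 x² + x − 5.792 = 0, giving x = 0.573 V (positive root), so V_GS = 1.42 V.
I_D = (V_DD − V_GS)/R = (6.64 − 1.42) / 9.54 = 0.547 mA.

V_GS = 1.42 V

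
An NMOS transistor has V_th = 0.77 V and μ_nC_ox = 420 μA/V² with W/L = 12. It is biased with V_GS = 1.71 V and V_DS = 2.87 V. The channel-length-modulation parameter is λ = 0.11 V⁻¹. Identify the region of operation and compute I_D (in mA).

Saturation; I_D = 2.93 mA

k_n = μ_nC_ox · (W/L) = 5.04 mA/V².
V_ov = V_GS − V_th = 1.71 − 0.77 = 0.94 V.
Since V_DS = 2.87 V ≥ V_ov = 0.94 V, the device is in saturation.
I_D = ½ k_n V_ov² (1 + λ V_DS) = 0.5 × 5.04 × 0.94² × (1 + 0.11 × 2.87) = 2.93 mA.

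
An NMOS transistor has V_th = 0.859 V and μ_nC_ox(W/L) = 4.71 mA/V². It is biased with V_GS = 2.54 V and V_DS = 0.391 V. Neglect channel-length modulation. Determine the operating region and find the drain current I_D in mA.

V_ov = V_GS − V_th = 2.54 − 0.859 = 1.68 V.
Since V_DS = 0.391 V < V_ov = 1.68 V, the device is in the triode region.
I_D = k_n [V_ov · V_DS − ½ V_DS²] = 4.71 × [1.68 × 0.391 − 0.5 × 0.391²] = 2.74 mA.

Triode; I_D = 2.74 mA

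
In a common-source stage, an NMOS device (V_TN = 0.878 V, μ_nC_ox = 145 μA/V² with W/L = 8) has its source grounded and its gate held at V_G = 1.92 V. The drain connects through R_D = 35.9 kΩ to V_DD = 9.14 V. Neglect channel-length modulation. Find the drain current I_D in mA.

I_D = 0.248 mA

V_GS = V_G = 1.92 V, so V_ov = 1.92 − 0.878 = 1.04 V.
k_n = μ_nC_ox · (W/L) = 1.16 mA/V².
Assume saturation: I_D = ½ k_n V_ov² = 0.5 × 1.16 × 1.04² = 0.63 mA, giving V_DS = V_DD − I_D R_D = 9.14 − 0.63 × 35.9 = -13.5 V.
But -13.5 V < V_ov = 1.04 V, so the device is actually in triode.
In triode I_D = k_n[V_ov V_DS − ½ V_DS²] and I_D = (V_DD − V_DS)/R_D. Equating: 20.8 V_DS² − 44.39 V_DS + 9.14 = 0, giving V_DS = 0.231 V (the root below V_ov).
I_D = (9.14 − 0.231) / 35.9 = 0.248 mA.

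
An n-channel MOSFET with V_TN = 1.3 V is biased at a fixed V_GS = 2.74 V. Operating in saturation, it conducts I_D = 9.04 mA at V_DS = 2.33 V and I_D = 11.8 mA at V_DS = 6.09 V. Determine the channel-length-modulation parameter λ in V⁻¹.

With V_GS fixed, I_D ∝ (1 + λ V_DS) in saturation, so I_D2/I_D1 = (1 + λ V_DS2)/(1 + λ V_DS1).
11.8/9.04 = 1.305 = (1 + 6.09 λ)/(1 + 2.33 λ).
Solving: λ (I_D1 V_DS2 − I_D2 V_DS1) = I_D2 − I_D1, so λ = (11.8 − 9.04) / (9.04 × 6.09 − 11.8 × 2.33) = 2.76 / 27.6 = 0.1 V⁻¹.

λ = 0.100 V⁻¹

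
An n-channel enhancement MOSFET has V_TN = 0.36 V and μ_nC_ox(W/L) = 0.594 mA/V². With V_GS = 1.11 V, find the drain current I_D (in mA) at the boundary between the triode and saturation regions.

At the boundary V_DS = V_ov = V_GS − V_TN = 1.11 − 0.36 = 0.75 V.
I_D = ½ k_n V_ov² = 0.5 × 0.594 × 0.75² = 0.167 mA.

I_D = 0.167 mA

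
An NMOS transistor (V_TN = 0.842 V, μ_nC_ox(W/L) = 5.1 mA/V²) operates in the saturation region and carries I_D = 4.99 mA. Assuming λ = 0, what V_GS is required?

In saturation I_D = ½ k_n (V_GS − V_TN)², so V_GS − V_TN = √(2 I_D / k_n) = √(2 × 4.99 / 5.1) = 1.4 V.
V_GS = 0.842 + 1.4 = 2.24 V.

V_GS = 2.24 V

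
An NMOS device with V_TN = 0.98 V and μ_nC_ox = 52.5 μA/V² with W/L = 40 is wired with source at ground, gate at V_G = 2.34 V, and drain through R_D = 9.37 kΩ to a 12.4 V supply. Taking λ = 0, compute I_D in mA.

V_GS = V_G = 2.34 V, so V_ov = 2.34 − 0.98 = 1.36 V.
k_n = μ_nC_ox · (W/L) = 2.1 mA/V².
Assume saturation: I_D = ½ k_n V_ov² = 0.5 × 2.1 × 1.36² = 1.94 mA, giving V_DS = V_DD − I_D R_D = 12.4 − 1.94 × 9.37 = -5.8 V.
But -5.8 V < V_ov = 1.36 V, so the device is actually in triode.
In triode I_D = k_n[V_ov V_DS − ½ V_DS²] and I_D = (V_DD − V_DS)/R_D. Equating: 9.84 V_DS² − 27.76 V_DS + 12.4 = 0, giving V_DS = 0.556 V (the root below V_ov).
I_D = (12.4 − 0.556) / 9.37 = 1.26 mA.

I_D = 1.26 mA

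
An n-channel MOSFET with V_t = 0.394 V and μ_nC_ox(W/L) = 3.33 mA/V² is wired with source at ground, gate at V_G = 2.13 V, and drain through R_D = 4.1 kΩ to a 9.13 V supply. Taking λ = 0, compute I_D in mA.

V_GS = V_G = 2.13 V, so V_ov = 2.13 − 0.394 = 1.74 V.
Assume saturation: I_D = ½ k_n V_ov² = 0.5 × 3.33 × 1.74² = 5.02 mA, giving V_DS = V_DD − I_D R_D = 9.13 − 5.02 × 4.1 = -11.4 V.
But -11.4 V < V_ov = 1.74 V, so the device is actually in triode.
In triode I_D = k_n[V_ov V_DS − ½ V_DS²] and I_D = (V_DD − V_DS)/R_D. Equating: 6.83 V_DS² − 24.7 V_DS + 9.13 = 0, giving V_DS = 0.418 V (the root below V_ov).
I_D = (9.13 − 0.418) / 4.1 = 2.12 mA.

I_D = 2.12 mA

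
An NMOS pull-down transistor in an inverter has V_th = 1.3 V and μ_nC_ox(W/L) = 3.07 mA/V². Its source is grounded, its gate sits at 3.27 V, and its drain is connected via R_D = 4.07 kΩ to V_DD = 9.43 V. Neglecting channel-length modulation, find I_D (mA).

I_D = 2.22 mA

V_GS = V_G = 3.27 V, so V_ov = 3.27 − 1.3 = 1.97 V.
Assume saturation: I_D = ½ k_n V_ov² = 0.5 × 3.07 × 1.97² = 5.96 mA, giving V_DS = V_DD − I_D R_D = 9.43 − 5.96 × 4.07 = -14.8 V.
But -14.8 V < V_ov = 1.97 V, so the device is actually in triode.
In triode I_D = k_n[V_ov V_DS − ½ V_DS²] and I_D = (V_DD − V_DS)/R_D. Equating: 6.25 V_DS² − 25.61 V_DS + 9.43 = 0, giving V_DS = 0.409 V (the root below V_ov).
I_D = (9.43 − 0.409) / 4.07 = 2.22 mA.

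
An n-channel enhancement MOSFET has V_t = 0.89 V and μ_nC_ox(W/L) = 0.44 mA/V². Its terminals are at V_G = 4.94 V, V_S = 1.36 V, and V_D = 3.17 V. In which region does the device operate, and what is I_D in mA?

V_GS = V_G − V_S = 4.94 − 1.36 = 3.58 V; V_DS = V_D − V_S = 3.17 − 1.36 = 1.81 V.
V_ov = V_GS − V_t = 3.58 − 0.89 = 2.69 V.
Since V_DS = 1.81 V < V_ov = 2.69 V, the device is in the triode region.
I_D = k_n [V_ov · V_DS − ½ V_DS²] = 0.44 × [2.69 × 1.81 − 0.5 × 1.81²] = 1.42 mA.

Triode; I_D = 1.42 mA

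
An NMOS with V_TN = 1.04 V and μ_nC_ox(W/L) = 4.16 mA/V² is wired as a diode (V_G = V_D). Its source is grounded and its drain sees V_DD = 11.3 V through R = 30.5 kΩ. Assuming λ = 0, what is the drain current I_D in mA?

I_D = 0.323 mA

With gate tied to drain, V_GS = V_DS ≥ V_GS − V_TN, so the device is in saturation.
KCL at the drain: ½ k_n (V_GS − V_TN)² = (V_DD − V_GS)/R.
Let x = V_GS − 1.04. Then 63.4 x² + x − 10.26 = 0, giving x = 0.394 V (positive root), so V_GS = 1.43 V.
I_D = (V_DD − V_GS)/R = (11.3 − 1.43) / 30.5 = 0.323 mA.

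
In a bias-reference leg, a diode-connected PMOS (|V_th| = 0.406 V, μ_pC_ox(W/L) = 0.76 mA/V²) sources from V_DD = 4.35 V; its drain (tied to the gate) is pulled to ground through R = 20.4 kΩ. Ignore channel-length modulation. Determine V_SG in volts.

With gate tied to drain, V_SG = V_SD ≥ V_SG − |V_th|, so the device is in saturation.
KCL at the drain: ½ k_p (V_SG − |V_th|)² = (V_DD − V_SG)/R.
Let x = V_SG − 0.406. Then 7.75 x² + x − 3.944 = 0, giving x = 0.652 V (positive root), so V_SG = 1.06 V.
I_D = (V_DD − V_SG)/R = (4.35 − 1.06) / 20.4 = 0.161 mA.

V_SG = 1.06 V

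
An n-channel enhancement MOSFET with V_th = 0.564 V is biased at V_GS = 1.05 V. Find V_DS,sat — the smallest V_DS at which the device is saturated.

The boundary between triode and saturation is V_DS = V_GS − V_th = V_ov.
V_ov = 1.05 − 0.564 = 0.486 V.

V_DS,sat = 0.486 V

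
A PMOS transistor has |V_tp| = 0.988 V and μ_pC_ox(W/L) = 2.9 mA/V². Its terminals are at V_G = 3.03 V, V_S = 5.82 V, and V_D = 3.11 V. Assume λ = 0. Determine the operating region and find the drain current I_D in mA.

Saturation; I_D = 4.71 mA

V_SG = V_S − V_G = 5.82 − 3.03 = 2.79 V; V_SD = V_S − V_D = 5.82 − 3.11 = 2.71 V.
V_ov = V_SG − |V_tp| = 2.79 − 0.988 = 1.8 V.
Since V_SD = 2.71 V ≥ V_ov = 1.8 V, the device is in saturation.
I_D = ½ k_p V_ov² = 0.5 × 2.9 × 1.8² = 4.71 mA.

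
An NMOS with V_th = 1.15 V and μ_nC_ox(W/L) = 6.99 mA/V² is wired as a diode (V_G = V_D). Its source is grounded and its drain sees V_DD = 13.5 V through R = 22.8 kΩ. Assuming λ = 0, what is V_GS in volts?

V_GS = 1.54 V

With gate tied to drain, V_GS = V_DS ≥ V_GS − V_th, so the device is in saturation.
KCL at the drain: ½ k_n (V_GS − V_th)² = (V_DD − V_GS)/R.
Let x = V_GS − 1.15. Then 79.7 x² + x − 12.35 = 0, giving x = 0.387 V (positive root), so V_GS = 1.54 V.
I_D = (V_DD − V_GS)/R = (13.5 − 1.54) / 22.8 = 0.525 mA.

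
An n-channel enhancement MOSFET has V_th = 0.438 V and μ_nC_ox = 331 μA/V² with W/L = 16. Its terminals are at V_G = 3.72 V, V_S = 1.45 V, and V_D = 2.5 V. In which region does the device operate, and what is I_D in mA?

V_GS = V_G − V_S = 3.72 − 1.45 = 2.27 V; V_DS = V_D − V_S = 2.5 − 1.45 = 1.05 V.
k_n = μ_nC_ox · (W/L) = 5.296 mA/V².
V_ov = V_GS − V_th = 2.27 − 0.438 = 1.83 V.
Since V_DS = 1.05 V < V_ov = 1.83 V, the device is in the triode region.
I_D = k_n [V_ov · V_DS − ½ V_DS²] = 5.296 × [1.83 × 1.05 − 0.5 × 1.05²] = 7.27 mA.

Triode; I_D = 7.27 mA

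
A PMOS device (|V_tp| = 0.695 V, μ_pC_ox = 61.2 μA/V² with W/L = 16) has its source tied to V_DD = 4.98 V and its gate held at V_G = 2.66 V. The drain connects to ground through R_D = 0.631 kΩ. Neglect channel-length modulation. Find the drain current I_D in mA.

I_D = 1.29 mA

V_SG = V_DD − V_G = 4.98 − 2.66 = 2.32 V, so V_ov = 2.32 − 0.695 = 1.63 V.
k_p = μ_pC_ox · (W/L) = 0.9792 mA/V².
Assume saturation: I_D = ½ k_p V_ov² = 0.5 × 0.9792 × 1.63² = 1.29 mA, giving V_SD = V_DD − I_D R_D = 4.98 − 1.29 × 0.631 = 4.16 V.
V_SD = 4.16 V ≥ V_ov = 1.63 V, confirming saturation.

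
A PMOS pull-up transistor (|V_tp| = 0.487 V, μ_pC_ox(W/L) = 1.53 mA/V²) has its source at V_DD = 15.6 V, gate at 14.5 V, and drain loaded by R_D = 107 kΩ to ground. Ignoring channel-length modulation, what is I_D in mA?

I_D = 0.144 mA

V_SG = V_DD − V_G = 15.6 − 14.5 = 1.1 V, so V_ov = 1.1 − 0.487 = 0.613 V.
Assume saturation: I_D = ½ k_p V_ov² = 0.5 × 1.53 × 0.613² = 0.287 mA, giving V_SD = V_DD − I_D R_D = 15.6 − 0.287 × 107 = -15.2 V.
But -15.2 V < V_ov = 0.613 V, so the device is actually in triode.
In triode I_D = k_p[V_ov V_SD − ½ V_SD²] and I_D = (V_DD − V_SD)/R_D. Equating: 81.9 V_SD² − 101.4 V_SD + 15.6 = 0, giving V_SD = 0.18 V (the root below V_ov).
I_D = (15.6 − 0.18) / 107 = 0.144 mA.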